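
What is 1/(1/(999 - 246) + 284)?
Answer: 753/213853 ≈ 0.0035211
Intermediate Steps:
1/(1/(999 - 246) + 284) = 1/(1/753 + 284) = 1/(213853/753) = 753/213853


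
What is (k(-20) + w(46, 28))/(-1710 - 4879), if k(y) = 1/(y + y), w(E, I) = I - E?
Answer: 721/263560 ≈ 0.0027356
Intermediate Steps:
k(y) = 1/(2*y)
(k(-20) + w(46, 28))/(-1710 - 4879) = ((½)/(-20) + (28 - 1*46))/(-1710 - 4879) = ((½)*(-1/20) + (28 - 46))/(-6589) = (-1/40 - 18)*(-1/6589) = -721/40*(-1/6589) = 721/263560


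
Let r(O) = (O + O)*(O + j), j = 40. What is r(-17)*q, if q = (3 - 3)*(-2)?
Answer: 0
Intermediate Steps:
r(O) = 2*O*(40 + O) (r(O) = (O + O)*(O + 40) = (2*O)*(40 + O) = 2*O*(40 + O))
q = 0 (q = 0*(-2) = 0)
r(-17)*q = (2*(-17)*(40 - 17))*0 = (2*(-17)*23)*0 = -782*0 = 0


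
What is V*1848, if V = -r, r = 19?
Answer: -35112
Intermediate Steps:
V = -19 (V = -1*19 = -19)
V*1848 = -19*1848 = -35112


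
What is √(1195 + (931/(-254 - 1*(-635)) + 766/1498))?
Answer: √97556017188693/285369 ≈ 34.612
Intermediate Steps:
√(1195 + (931/(-254 - 1*(-635)) + 766/1498)) = √(1195 + (931/(-254 + 635) + 766*(1/1498))) = √(1195 + (931/381 + 383/749)) = √(1195 + 843242/285369) = √(341859197/285369) = √97556017188693/285369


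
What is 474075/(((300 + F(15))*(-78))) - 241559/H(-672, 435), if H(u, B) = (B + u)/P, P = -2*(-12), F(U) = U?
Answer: 150613921/6162 ≈ 24442.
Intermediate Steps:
P = 24
H(u, B) = B/24 + u/24 (H(u, B) = (B + u)/24 = (B + u)*(1/24) = B/24 + u/24)
474075/(((300 + F(15))*(-78))) - 241559/H(-672, 435) = 474075/(((300 + 15)*(-78))) - 241559/((1/24)*435 + (1/24)*(-672)) = 474075/((315*(-78))) - 241559/(145/8 - 28) = 474075/(-24570) - 241559/(-79/8) = 474075*(-1/24570) - 241559*(-8/79) = -1505/78 + 1932472/79 = 150613921/6162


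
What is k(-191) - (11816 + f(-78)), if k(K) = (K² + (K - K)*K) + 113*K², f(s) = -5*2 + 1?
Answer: 4147027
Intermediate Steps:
f(s) = -9 (f(s) = -10 + 1 = -9)
k(K) = 114*K² (k(K) = (K² + 0*K) + 113*K² = (K² + 0) + 113*K² = K² + 113*K² = 114*K²)
k(-191) - (11816 + f(-78)) = 114*(-191)² - (11816 - 9) = 114*36481 - 1*11807 = 4158834 - 11807 = 4147027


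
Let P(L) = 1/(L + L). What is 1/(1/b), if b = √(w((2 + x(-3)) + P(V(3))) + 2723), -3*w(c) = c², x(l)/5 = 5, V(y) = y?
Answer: √802545/18 ≈ 49.769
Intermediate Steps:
x(l) = 25 (x(l) = 5*5 = 25)
P(L) = 1/(2*L)
w(c) = -c²/3
b = √802545/18 (b = √(-((2 + 25) + (½)/3)²/3 + 2723) = √(-(27 + (½)*(⅓))²/3 + 2723) = √(-(27 + ⅙)²/3 + 2723) = √(-(163/6)²/3 + 2723) = √(-⅓*26569/36 + 2723) = √(-26569/108 + 2723) = √(267515/108) = √802545/18 ≈ 49.769)
1/(1/b) = 1/(1/(√802545/18)) = 1/(6*√802545/267515) = √802545/18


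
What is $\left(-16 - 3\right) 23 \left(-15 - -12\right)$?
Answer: $1311$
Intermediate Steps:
$\left(-16 - 3\right) 23 \left(-15 - -12\right) = \left(-16 - 3\right) 23 \left(-15 + 12\right) = \left(-19\right) 23 \left(-3\right) = \left(-437\right) \left(-3\right) = 1311$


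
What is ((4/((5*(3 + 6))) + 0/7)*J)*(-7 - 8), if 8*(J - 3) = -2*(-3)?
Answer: -5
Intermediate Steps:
J = 15/4 (J = 3 + (-2*(-3))/8 = 3 + (⅛)*6 = 3 + ¾ = 15/4 ≈ 3.7500)
((4/((5*(3 + 6))) + 0/7)*J)*(-7 - 8) = ((4/((5*(3 + 6))) + 0/7)*(15/4))*(-7 - 8) = ((4/((5*9)) + 0*(⅐))*(15/4))*(-15) = ((4/45 + 0)*(15/4))*(-15) = ((4/45)*(15/4))*(-15) = (⅓)*(-15) = -5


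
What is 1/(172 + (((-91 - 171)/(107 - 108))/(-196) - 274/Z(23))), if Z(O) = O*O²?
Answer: 1192366/203466223 ≈ 0.0058603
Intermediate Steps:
Z(O) = O³
1/(172 + (((-91 - 171)/(107 - 108))/(-196) - 274/Z(23))) = 1/(172 + (((-91 - 171)/(107 - 108))/(-196) - 274/(23³))) = 1/(172 + (-262/(-1)*(-1/196) - 274/12167)) = 1/(172 + (-262*(-1)*(-1/196) - 274*1/12167)) = 1/(172 + (262*(-1/196) - 274/12167)) = 1/(172 + (-131/98 - 274/12167)) = 1/(172 - 1620729/1192366) = 1/(203466223/1192366) = 1192366/203466223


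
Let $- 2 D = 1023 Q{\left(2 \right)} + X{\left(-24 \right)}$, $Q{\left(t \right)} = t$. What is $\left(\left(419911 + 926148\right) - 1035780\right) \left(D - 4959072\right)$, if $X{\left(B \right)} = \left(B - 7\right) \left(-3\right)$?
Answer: $- \frac{3078055488957}{2} \approx -1.539 \cdot 10^{12}$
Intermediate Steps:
$X{\left(B \right)} = 21 - 3 B$ ($X{\left(B \right)} = \left(B - 7\right) \left(-3\right) = \left(-7 + B\right) \left(-3\right) = 21 - 3 B$)
$D = - \frac{2139}{2}$ ($D = - \frac{1023 \cdot 2 + \left(21 - -72\right)}{2} = - \frac{2046 + \left(21 + 72\right)}{2} = - \frac{2046 + 93}{2} = \left(- \frac{1}{2}\right) 2139 = - \frac{2139}{2} \approx -1069.5$)
$\left(\left(419911 + 926148\right) - 1035780\right) \left(D - 4959072\right) = \left(\left(419911 + 926148\right) - 1035780\right) \left(- \frac{2139}{2} - 4959072\right) = \left(1346059 - 1035780\right) \left(- \frac{9920283}{2}\right) = 310279 \left(- \frac{9920283}{2}\right) = - \frac{3078055488957}{2}$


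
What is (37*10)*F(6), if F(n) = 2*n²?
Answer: 26640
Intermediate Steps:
(37*10)*F(6) = (37*10)*(2*6²) = 370*(2*36) = 370*72 = 26640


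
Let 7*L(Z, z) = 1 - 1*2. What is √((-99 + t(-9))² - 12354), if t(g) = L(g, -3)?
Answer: I*√123710/7 ≈ 50.246*I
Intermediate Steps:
L(Z, z) = -⅐ (L(Z, z) = (1 - 1*2)/7 = (1 - 2)/7 = (⅐)*(-1) = -⅐)
t(g) = -⅐
√((-99 + t(-9))² - 12354) = √((-99 - ⅐)² - 12354) = √((-694/7)² - 12354) = √(481636/49 - 12354) = √(-123710/49) = I*√123710/7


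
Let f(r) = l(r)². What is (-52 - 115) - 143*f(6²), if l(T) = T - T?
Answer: -167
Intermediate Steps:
l(T) = 0
f(r) = 0 (f(r) = 0² = 0)
(-52 - 115) - 143*f(6²) = (-52 - 115) - 143*0 = -167 + 0 = -167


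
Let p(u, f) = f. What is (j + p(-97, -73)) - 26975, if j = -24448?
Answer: -51496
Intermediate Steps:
(j + p(-97, -73)) - 26975 = (-24448 - 73) - 26975 = -24521 - 26975 = -51496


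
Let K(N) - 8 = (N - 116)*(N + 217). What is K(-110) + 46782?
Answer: 22608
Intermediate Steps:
K(N) = 8 + (-116 + N)*(217 + N) (K(N) = 8 + (N - 116)*(N + 217) = 8 + (-116 + N)*(217 + N))
K(-110) + 46782 = (-25164 + (-110)² + 101*(-110)) + 46782 = (-25164 + 12100 - 11110) + 46782 = -24174 + 46782 = 22608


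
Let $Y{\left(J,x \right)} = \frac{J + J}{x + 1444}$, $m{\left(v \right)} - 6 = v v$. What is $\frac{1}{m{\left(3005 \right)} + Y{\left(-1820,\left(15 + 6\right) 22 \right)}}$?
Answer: $\frac{953}{8605617723} \approx 1.1074 \cdot 10^{-7}$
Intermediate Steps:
$m{\left(v \right)} = 6 + v^{2}$ ($m{\left(v \right)} = 6 + v v = 6 + v^{2}$)
$Y{\left(J,x \right)} = \frac{2 J}{1444 + x}$
$\frac{1}{m{\left(3005 \right)} + Y{\left(-1820,\left(15 + 6\right) 22 \right)}} = \frac{1}{\left(6 + 3005^{2}\right) + 2 \left(-1820\right) \frac{1}{1444 + \left(15 + 6\right) 22}} = \frac{1}{\left(6 + 9030025\right) + 2 \left(-1820\right) \frac{1}{1444 + 21 \cdot 22}} = \frac{1}{9030031 + 2 \left(-1820\right) \frac{1}{1444 + 462}} = \frac{1}{9030031 + 2 \left(-1820\right) \frac{1}{1906}} = \frac{1}{9030031 - \frac{1820}{953}} = \frac{1}{\frac{8605617723}{953}} = \frac{953}{8605617723}$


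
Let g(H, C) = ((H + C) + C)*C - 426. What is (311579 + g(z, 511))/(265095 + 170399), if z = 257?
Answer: 482361/217747 ≈ 2.2152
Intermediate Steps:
g(H, C) = -426 + C*(H + 2*C) (g(H, C) = ((C + H) + C)*C - 426 = (H + 2*C)*C - 426 = C*(H + 2*C) - 426 = -426 + C*(H + 2*C))
(311579 + g(z, 511))/(265095 + 170399) = (311579 + (-426 + 2*511² + 511*257))/(265095 + 170399) = (311579 + (-426 + 2*261121 + 131327))/435494 = (311579 + (-426 + 522242 + 131327))*(1/435494) = (311579 + 653143)*(1/435494) = 964722*(1/435494) = 482361/217747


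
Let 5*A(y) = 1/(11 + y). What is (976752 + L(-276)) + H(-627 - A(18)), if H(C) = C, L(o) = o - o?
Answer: 141538124/145 ≈ 9.7613e+5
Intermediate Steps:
A(y) = 1/(5*(11 + y))
L(o) = 0
(976752 + L(-276)) + H(-627 - A(18)) = (976752 + 0) + (-627 - 1/(5*(11 + 18))) = 976752 + (-627 - 1/(5*29)) = 976752 + (-627 - 1*1/145) = 976752 + (-627 - 1/145) = 976752 - 90916/145 = 141538124/145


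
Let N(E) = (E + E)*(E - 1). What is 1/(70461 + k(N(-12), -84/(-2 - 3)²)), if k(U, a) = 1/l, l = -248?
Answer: 248/17474327 ≈ 1.4192e-5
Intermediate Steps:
N(E) = 2*E*(-1 + E) (N(E) = (2*E)*(-1 + E) = 2*E*(-1 + E))
k(U, a) = -1/248 (k(U, a) = 1/(-248) = -1/248)
1/(70461 + k(N(-12), -84/(-2 - 3)²)) = 1/(70461 - 1/248) = 1/(17474327/248) = 248/17474327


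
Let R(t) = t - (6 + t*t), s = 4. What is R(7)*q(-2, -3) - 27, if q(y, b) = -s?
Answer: 165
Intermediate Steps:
R(t) = -6 + t - t² (R(t) = t - (6 + t²) = t + (-6 - t²) = -6 + t - t²)
q(y, b) = -4 (q(y, b) = -1*4 = -4)
R(7)*q(-2, -3) - 27 = (-6 + 7 - 1*7²)*(-4) - 27 = (-6 + 7 - 1*49)*(-4) - 27 = (-6 + 7 - 49)*(-4) - 27 = -48*(-4) - 27 = 192 - 27 = 165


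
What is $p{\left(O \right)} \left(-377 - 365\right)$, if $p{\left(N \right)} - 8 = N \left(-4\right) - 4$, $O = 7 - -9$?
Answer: $44520$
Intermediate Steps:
$O = 16$ ($O = 7 + 9 = 16$)
$p{\left(N \right)} = 4 - 4 N$ ($p{\left(N \right)} = 8 + \left(N \left(-4\right) - 4\right) = 8 - \left(4 + 4 N\right) = 4 - 4 N$)
$p{\left(O \right)} \left(-377 - 365\right) = \left(4 - 64\right) \left(-377 - 365\right) = \left(4 - 64\right) \left(-742\right) = \left(-60\right) \left(-742\right) = 44520$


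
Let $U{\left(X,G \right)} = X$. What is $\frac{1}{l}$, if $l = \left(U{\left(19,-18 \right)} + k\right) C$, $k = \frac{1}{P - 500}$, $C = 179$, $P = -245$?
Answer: $\frac{745}{2533566} \approx 0.00029405$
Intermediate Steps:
$k = - \frac{1}{745}$ ($k = \frac{1}{-245 - 500} = \frac{1}{-745} = - \frac{1}{745} \approx -0.0013423$)
$l = \frac{2533566}{745}$ ($l = \left(19 - \frac{1}{745}\right) 179 = \frac{14154}{745} \cdot 179 = \frac{2533566}{745} \approx 3400.8$)
$\frac{1}{l} = \frac{1}{\frac{2533566}{745}} = \frac{745}{2533566}$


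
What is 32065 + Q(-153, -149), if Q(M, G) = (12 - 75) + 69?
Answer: 32071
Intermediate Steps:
Q(M, G) = 6 (Q(M, G) = -63 + 69 = 6)
32065 + Q(-153, -149) = 32065 + 6 = 32071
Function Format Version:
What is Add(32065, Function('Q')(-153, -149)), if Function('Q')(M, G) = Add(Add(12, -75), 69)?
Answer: 32071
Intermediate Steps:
Function('Q')(M, G) = 6 (Function('Q')(M, G) = Add(-63, 69) = 6)
Add(32065, Function('Q')(-153, -149)) = Add(32065, 6) = 32071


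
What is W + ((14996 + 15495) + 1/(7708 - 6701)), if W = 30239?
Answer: 61155111/1007 ≈ 60730.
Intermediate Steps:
W + ((14996 + 15495) + 1/(7708 - 6701)) = 30239 + ((14996 + 15495) + 1/(7708 - 6701)) = 30239 + (30491 + 1/1007) = 30239 + 30704438/1007 = 61155111/1007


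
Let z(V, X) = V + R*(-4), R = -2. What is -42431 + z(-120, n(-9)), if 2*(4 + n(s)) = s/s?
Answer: -42543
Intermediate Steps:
n(s) = -7/2 (n(s) = -4 + (s/s)/2 = -4 + (1/2)*1 = -4 + 1/2 = -7/2)
z(V, X) = 8 + V (z(V, X) = V - 2*(-4) = V + 8 = 8 + V)
-42431 + z(-120, n(-9)) = -42431 + (8 - 120) = -42431 - 112 = -42543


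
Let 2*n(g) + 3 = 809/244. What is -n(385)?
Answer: -77/488 ≈ -0.15779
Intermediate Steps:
n(g) = 77/488 (n(g) = -3/2 + (809/244)/2 = -3/2 + (809*(1/244))/2 = -3/2 + (½)*(809/244) = -3/2 + 809/488 = 77/488)
-n(385) = -1*77/488 = -77/488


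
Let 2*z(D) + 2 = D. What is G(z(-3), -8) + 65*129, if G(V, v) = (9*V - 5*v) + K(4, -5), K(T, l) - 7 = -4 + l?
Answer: 16801/2 ≈ 8400.5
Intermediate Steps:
z(D) = -1 + D/2
K(T, l) = 3 + l (K(T, l) = 7 + (-4 + l) = 3 + l)
G(V, v) = -2 - 5*v + 9*V (G(V, v) = (9*V - 5*v) + (3 - 5) = (-5*v + 9*V) - 2 = -2 - 5*v + 9*V)
G(z(-3), -8) + 65*129 = (-2 - 5*(-8) + 9*(-1 + (½)*(-3))) + 65*129 = (-2 + 40 + 9*(-1 - 3/2)) + 8385 = (-2 + 40 + 9*(-5/2)) + 8385 = (-2 + 40 - 45/2) + 8385 = 31/2 + 8385 = 16801/2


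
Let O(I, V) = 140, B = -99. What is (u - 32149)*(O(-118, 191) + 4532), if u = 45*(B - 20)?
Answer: -175218688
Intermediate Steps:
u = -5355 (u = 45*(-99 - 20) = 45*(-119) = -5355)
(u - 32149)*(O(-118, 191) + 4532) = (-5355 - 32149)*(140 + 4532) = -37504*4672 = -175218688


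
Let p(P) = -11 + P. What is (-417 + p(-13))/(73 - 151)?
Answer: 147/26 ≈ 5.6538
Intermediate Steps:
(-417 + p(-13))/(73 - 151) = (-417 + (-11 - 13))/(73 - 151) = (-417 - 24)/(-78) = -441*(-1/78) = 147/26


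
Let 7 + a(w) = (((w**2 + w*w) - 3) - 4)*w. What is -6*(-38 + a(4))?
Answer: -330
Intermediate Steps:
a(w) = -7 + w*(-7 + 2*w**2) (a(w) = -7 + (((w**2 + w*w) - 3) - 4)*w = -7 + (((w**2 + w**2) - 3) - 4)*w = -7 + ((2*w**2 - 3) - 4)*w = -7 + ((-3 + 2*w**2) - 4)*w = -7 + (-7 + 2*w**2)*w = -7 + w*(-7 + 2*w**2))
-6*(-38 + a(4)) = -6*(-38 + (-7 - 7*4 + 2*4**3)) = -6*(-38 + (-7 - 28 + 2*64)) = -6*(-38 + (-7 - 28 + 128)) = -6*(-38 + 93) = -6*55 = -330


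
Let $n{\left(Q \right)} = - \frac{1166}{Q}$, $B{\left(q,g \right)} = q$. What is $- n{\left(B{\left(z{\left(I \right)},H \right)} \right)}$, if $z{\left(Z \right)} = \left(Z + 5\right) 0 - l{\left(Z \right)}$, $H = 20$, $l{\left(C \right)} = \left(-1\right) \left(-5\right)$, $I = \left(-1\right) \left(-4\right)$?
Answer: $- \frac{1166}{5} \approx -233.2$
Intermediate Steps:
$I = 4$
$l{\left(C \right)} = 5$
$z{\left(Z \right)} = -5$ ($z{\left(Z \right)} = \left(Z + 5\right) 0 - 5 = \left(5 + Z\right) 0 - 5 = 0 - 5 = -5$)
$- n{\left(B{\left(z{\left(I \right)},H \right)} \right)} = - \frac{-1166}{-5} = - \frac{\left(-1166\right) \left(-1\right)}{5} = \left(-1\right) \frac{1166}{5} = - \frac{1166}{5}$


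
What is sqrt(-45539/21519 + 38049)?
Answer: 2*sqrt(489396390693)/7173 ≈ 195.06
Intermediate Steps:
sqrt(-45539/21519 + 38049) = sqrt(818730892/21519) = 2*sqrt(489396390693)/7173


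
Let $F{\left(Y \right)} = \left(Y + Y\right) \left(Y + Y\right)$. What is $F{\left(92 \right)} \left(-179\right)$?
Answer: $-6060224$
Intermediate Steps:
$F{\left(Y \right)} = 4 Y^{2}$ ($F{\left(Y \right)} = 2 Y 2 Y = 4 Y^{2}$)
$F{\left(92 \right)} \left(-179\right) = 4 \cdot 92^{2} \left(-179\right) = 4 \cdot 8464 \left(-179\right) = 33856 \left(-179\right) = -6060224$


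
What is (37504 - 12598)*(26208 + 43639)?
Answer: 1739609382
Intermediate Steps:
(37504 - 12598)*(26208 + 43639) = 24906*69847 = 1739609382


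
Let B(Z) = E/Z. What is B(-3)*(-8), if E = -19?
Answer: -152/3 ≈ -50.667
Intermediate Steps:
B(Z) = -19/Z
B(-3)*(-8) = -19/(-3)*(-8) = -19*(-1/3)*(-8) = (19/3)*(-8) = -152/3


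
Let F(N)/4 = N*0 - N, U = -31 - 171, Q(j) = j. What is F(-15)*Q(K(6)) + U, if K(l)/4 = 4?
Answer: 758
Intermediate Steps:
K(l) = 16 (K(l) = 4*4 = 16)
U = -202
F(N) = -4*N (F(N) = 4*(N*0 - N) = 4*(0 - N) = 4*(-N) = -4*N)
F(-15)*Q(K(6)) + U = -4*(-15)*16 - 202 = 60*16 - 202 = 960 - 202 = 758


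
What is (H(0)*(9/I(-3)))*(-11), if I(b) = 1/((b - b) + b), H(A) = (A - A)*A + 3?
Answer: 891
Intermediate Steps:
H(A) = 3 (H(A) = 0*A + 3 = 0 + 3 = 3)
I(b) = 1/b (I(b) = 1/(0 + b) = 1/b)
(H(0)*(9/I(-3)))*(-11) = (3*(9/(1/(-3))))*(-11) = (3*(9/(-⅓)))*(-11) = (3*(9*(-3)))*(-11) = (3*(-27))*(-11) = -81*(-11) = 891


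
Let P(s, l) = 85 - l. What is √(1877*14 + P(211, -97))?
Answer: 42*√15 ≈ 162.67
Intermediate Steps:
√(1877*14 + P(211, -97)) = √(1877*14 + (85 - 1*(-97))) = √(26278 + (85 + 97)) = √(26278 + 182) = √26460 = 42*√15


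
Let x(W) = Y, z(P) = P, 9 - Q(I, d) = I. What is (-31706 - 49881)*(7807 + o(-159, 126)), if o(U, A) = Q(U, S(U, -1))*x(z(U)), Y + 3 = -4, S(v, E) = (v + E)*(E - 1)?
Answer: -541003397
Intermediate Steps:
S(v, E) = (-1 + E)*(E + v) (S(v, E) = (E + v)*(-1 + E) = (-1 + E)*(E + v))
Q(I, d) = 9 - I
Y = -7 (Y = -3 - 4 = -7)
x(W) = -7
o(U, A) = -63 + 7*U (o(U, A) = (9 - U)*(-7) = -63 + 7*U)
(-31706 - 49881)*(7807 + o(-159, 126)) = (-31706 - 49881)*(7807 + (-63 + 7*(-159))) = -81587*(7807 + (-63 - 1113)) = -81587*(7807 - 1176) = -81587*6631 = -541003397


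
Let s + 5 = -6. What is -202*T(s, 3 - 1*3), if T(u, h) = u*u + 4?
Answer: -25250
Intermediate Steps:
s = -11 (s = -5 - 6 = -11)
T(u, h) = 4 + u² (T(u, h) = u² + 4 = 4 + u²)
-202*T(s, 3 - 1*3) = -202*(4 + (-11)²) = -202*(4 + 121) = -202*125 = -25250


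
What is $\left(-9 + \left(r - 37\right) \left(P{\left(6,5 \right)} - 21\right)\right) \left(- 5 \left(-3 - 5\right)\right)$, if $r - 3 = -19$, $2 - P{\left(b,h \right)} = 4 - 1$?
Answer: $46280$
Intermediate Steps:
$P{\left(b,h \right)} = -1$ ($P{\left(b,h \right)} = 2 - \left(4 - 1\right) = 2 - 3 = -1$)
$r = -16$ ($r = 3 - 19 = -16$)
$\left(-9 + \left(r - 37\right) \left(P{\left(6,5 \right)} - 21\right)\right) \left(- 5 \left(-3 - 5\right)\right) = \left(-9 + \left(-16 - 37\right) \left(-1 - 21\right)\right) \left(- 5 \left(-3 - 5\right)\right) = \left(-9 - -1166\right) \left(\left(-5\right) \left(-8\right)\right) = \left(-9 + 1166\right) 40 = 1157 \cdot 40 = 46280$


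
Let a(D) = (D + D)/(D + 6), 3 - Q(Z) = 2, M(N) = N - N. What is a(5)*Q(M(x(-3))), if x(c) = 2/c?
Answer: 10/11 ≈ 0.90909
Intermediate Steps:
M(N) = 0
Q(Z) = 1 (Q(Z) = 3 - 1*2 = 3 - 2 = 1)
a(D) = 2*D/(6 + D) (a(D) = (2*D)/(6 + D) = 2*D/(6 + D))
a(5)*Q(M(x(-3))) = (2*5/(6 + 5))*1 = (2*5/11)*1 = (2*5*(1/11))*1 = (10/11)*1 = 10/11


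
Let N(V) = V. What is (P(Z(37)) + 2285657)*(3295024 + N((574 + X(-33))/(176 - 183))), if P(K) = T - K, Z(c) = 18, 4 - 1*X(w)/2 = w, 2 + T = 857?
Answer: 7533840941840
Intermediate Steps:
T = 855 (T = -2 + 857 = 855)
X(w) = 8 - 2*w
P(K) = 855 - K
(P(Z(37)) + 2285657)*(3295024 + N((574 + X(-33))/(176 - 183))) = ((855 - 1*18) + 2285657)*(3295024 + (574 + (8 - 2*(-33)))/(176 - 183)) = ((855 - 18) + 2285657)*(3295024 + (574 + (8 + 66))/(-7)) = (837 + 2285657)*(3295024 + (574 + 74)*(-1/7)) = 2286494*(3295024 + 648*(-1/7)) = 2286494*(3295024 - 648/7) = 2286494*(23064520/7) = 7533840941840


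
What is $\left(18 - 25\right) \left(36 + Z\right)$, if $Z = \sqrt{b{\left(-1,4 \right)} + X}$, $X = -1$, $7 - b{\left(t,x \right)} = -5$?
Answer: $-252 - 7 \sqrt{11} \approx -275.22$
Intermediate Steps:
$b{\left(t,x \right)} = 12$ ($b{\left(t,x \right)} = 7 - -5 = 7 + 5 = 12$)
$Z = \sqrt{11}$ ($Z = \sqrt{12 - 1} = \sqrt{11} \approx 3.3166$)
$\left(18 - 25\right) \left(36 + Z\right) = \left(18 - 25\right) \left(36 + \sqrt{11}\right) = - 7 \left(36 + \sqrt{11}\right) = -252 - 7 \sqrt{11}$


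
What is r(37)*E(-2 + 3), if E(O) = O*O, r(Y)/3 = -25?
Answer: -75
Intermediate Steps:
r(Y) = -75 (r(Y) = 3*(-25) = -75)
E(O) = O²
r(37)*E(-2 + 3) = -75*(-2 + 3)² = -75*1² = -75*1 = -75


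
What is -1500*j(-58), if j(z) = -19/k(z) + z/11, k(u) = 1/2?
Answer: 714000/11 ≈ 64909.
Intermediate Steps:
k(u) = ½
j(z) = -38 + z/11 (j(z) = -19/½ + z/11 = -19*2 + z*(1/11) = -38 + z/11)
-1500*j(-58) = -1500*(-38 + (1/11)*(-58)) = -1500*(-38 - 58/11) = -1500*(-476/11) = 714000/11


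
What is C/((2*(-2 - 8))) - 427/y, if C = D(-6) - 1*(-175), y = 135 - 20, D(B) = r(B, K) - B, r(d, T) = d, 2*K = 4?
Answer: -5733/460 ≈ -12.463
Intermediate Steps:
K = 2 (K = (½)*4 = 2)
D(B) = 0 (D(B) = B - B = 0)
y = 115
C = 175 (C = 0 - 1*(-175) = 0 + 175 = 175)
C/((2*(-2 - 8))) - 427/y = 175/((2*(-2 - 8))) - 427/115 = 175/((2*(-10))) - 427*1/115 = 175/(-20) - 427/115 = 175*(-1/20) - 427/115 = -35/4 - 427/115 = -5733/460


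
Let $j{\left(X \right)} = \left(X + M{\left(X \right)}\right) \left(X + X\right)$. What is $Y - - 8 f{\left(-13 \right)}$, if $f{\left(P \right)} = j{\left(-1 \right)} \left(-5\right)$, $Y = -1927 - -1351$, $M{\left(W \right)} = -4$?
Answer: $-976$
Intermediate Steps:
$j{\left(X \right)} = 2 X \left(-4 + X\right)$ ($j{\left(X \right)} = \left(X - 4\right) \left(X + X\right) = \left(-4 + X\right) 2 X = 2 X \left(-4 + X\right)$)
$Y = -576$ ($Y = -1927 + 1351 = -576$)
$f{\left(P \right)} = -50$ ($f{\left(P \right)} = 2 \left(-1\right) \left(-4 - 1\right) \left(-5\right) = 2 \left(-1\right) \left(-5\right) \left(-5\right) = 10 \left(-5\right) = -50$)
$Y - - 8 f{\left(-13 \right)} = -576 - \left(-8\right) \left(-50\right) = -576 - 400 = -976$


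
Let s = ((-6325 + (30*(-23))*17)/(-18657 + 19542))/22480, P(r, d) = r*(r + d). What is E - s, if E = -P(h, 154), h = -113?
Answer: 18434525291/3978960 ≈ 4633.0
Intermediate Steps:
P(r, d) = r*(d + r)
E = 4633 (E = -(-113)*(154 - 113) = -(-113)*41 = -1*(-4633) = 4633)
s = -3611/3978960 (s = ((-6325 - 690*17)/885)*(1/22480) = ((-6325 - 11730)*(1/885))*(1/22480) = -18055*1/885*(1/22480) = -3611/177*1/22480 = -3611/3978960 ≈ -0.00090752)
E - s = 4633 - 1*(-3611/3978960) = 4633 + 3611/3978960 = 18434525291/3978960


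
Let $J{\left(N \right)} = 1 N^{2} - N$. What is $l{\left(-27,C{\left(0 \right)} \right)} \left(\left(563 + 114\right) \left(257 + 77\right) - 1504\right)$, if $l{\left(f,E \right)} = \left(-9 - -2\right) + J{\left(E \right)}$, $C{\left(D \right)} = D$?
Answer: $-1572298$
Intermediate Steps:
$J{\left(N \right)} = N^{2} - N$
$l{\left(f,E \right)} = -7 + E \left(-1 + E\right)$ ($l{\left(f,E \right)} = \left(-9 - -2\right) + E \left(-1 + E\right) = \left(-9 + 2\right) + E \left(-1 + E\right) = -7 + E \left(-1 + E\right)$)
$l{\left(-27,C{\left(0 \right)} \right)} \left(\left(563 + 114\right) \left(257 + 77\right) - 1504\right) = \left(-7 + 0 \left(-1 + 0\right)\right) \left(\left(563 + 114\right) \left(257 + 77\right) - 1504\right) = \left(-7 + 0 \left(-1\right)\right) \left(677 \cdot 334 - 1504\right) = \left(-7 + 0\right) \left(226118 - 1504\right) = \left(-7\right) 224614 = -1572298$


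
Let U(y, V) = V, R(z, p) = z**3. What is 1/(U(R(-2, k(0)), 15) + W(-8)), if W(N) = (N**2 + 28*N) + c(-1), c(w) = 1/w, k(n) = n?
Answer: -1/146 ≈ -0.0068493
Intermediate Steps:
c(w) = 1/w
W(N) = -1 + N**2 + 28*N (W(N) = (N**2 + 28*N) + 1/(-1) = (N**2 + 28*N) - 1 = -1 + N**2 + 28*N)
1/(U(R(-2, k(0)), 15) + W(-8)) = 1/(15 + (-1 + (-8)**2 + 28*(-8))) = 1/(15 + (-1 + 64 - 224)) = 1/(15 - 161) = 1/(-146) = -1/146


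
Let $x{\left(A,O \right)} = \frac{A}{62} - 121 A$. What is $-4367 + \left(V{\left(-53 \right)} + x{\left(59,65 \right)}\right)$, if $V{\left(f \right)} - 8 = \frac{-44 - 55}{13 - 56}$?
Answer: $- \frac{30644993}{2666} \approx -11495.0$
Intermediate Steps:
$x{\left(A,O \right)} = - \frac{7501 A}{62}$ ($x{\left(A,O \right)} = \frac{A}{62} - 121 A = - \frac{7501 A}{62}$)
$V{\left(f \right)} = \frac{443}{43}$ ($V{\left(f \right)} = 8 + \frac{-44 - 55}{13 - 56} = 8 - \frac{99}{-43} = 8 - - \frac{99}{43} = 8 + \frac{99}{43} = \frac{443}{43}$)
$-4367 + \left(V{\left(-53 \right)} + x{\left(59,65 \right)}\right) = -4367 + \left(\frac{443}{43} - \frac{442559}{62}\right) = -4367 - \frac{19002571}{2666} = - \frac{30644993}{2666}$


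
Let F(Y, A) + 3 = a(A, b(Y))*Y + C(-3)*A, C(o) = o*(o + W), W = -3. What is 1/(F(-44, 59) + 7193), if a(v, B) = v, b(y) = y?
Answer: 1/5656 ≈ 0.00017680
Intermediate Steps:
C(o) = o*(-3 + o) (C(o) = o*(o - 3) = o*(-3 + o))
F(Y, A) = -3 + 18*A + A*Y (F(Y, A) = -3 + (A*Y + (-3*(-3 - 3))*A) = -3 + (A*Y + (-3*(-6))*A) = -3 + (A*Y + 18*A) = -3 + (18*A + A*Y) = -3 + 18*A + A*Y)
1/(F(-44, 59) + 7193) = 1/((-3 + 18*59 + 59*(-44)) + 7193) = 1/((-3 + 1062 - 2596) + 7193) = 1/(-1537 + 7193) = 1/5656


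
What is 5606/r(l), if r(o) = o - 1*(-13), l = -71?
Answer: -2803/29 ≈ -96.655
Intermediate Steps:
r(o) = 13 + o (r(o) = o + 13 = 13 + o)
5606/r(l) = 5606/(13 - 71) = 5606/(-58) = 5606*(-1/58) = -2803/29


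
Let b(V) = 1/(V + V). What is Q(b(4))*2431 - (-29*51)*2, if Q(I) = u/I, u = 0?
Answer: 2958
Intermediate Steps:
b(V) = 1/(2*V)
Q(I) = 0 (Q(I) = 0/I = 0)
Q(b(4))*2431 - (-29*51)*2 = 0*2431 - (-29*51)*2 = 0 - (-1479)*2 = 0 - 1*(-2958) = 0 + 2958 = 2958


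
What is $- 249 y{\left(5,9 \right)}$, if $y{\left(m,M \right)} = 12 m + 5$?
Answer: $-16185$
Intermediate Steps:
$y{\left(m,M \right)} = 5 + 12 m$
$- 249 y{\left(5,9 \right)} = - 249 \left(5 + 12 \cdot 5\right) = - 249 \left(5 + 60\right) = \left(-249\right) 65 = -16185$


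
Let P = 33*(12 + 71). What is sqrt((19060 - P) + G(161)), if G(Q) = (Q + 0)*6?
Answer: sqrt(17287) ≈ 131.48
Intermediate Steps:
P = 2739 (P = 33*83 = 2739)
G(Q) = 6*Q (G(Q) = Q*6 = 6*Q)
sqrt((19060 - P) + G(161)) = sqrt((19060 - 1*2739) + 6*161) = sqrt((19060 - 2739) + 966) = sqrt(16321 + 966) = sqrt(17287)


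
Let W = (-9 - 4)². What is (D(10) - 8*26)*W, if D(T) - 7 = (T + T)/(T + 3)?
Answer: -33709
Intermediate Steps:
D(T) = 7 + 2*T/(3 + T) (D(T) = 7 + (T + T)/(T + 3) = 7 + (2*T)/(3 + T) = 7 + 2*T/(3 + T))
W = 169 (W = (-13)² = 169)
(D(10) - 8*26)*W = (3*(7 + 3*10)/(3 + 10) - 8*26)*169 = (3*(7 + 30)/13 - 208)*169 = (3*(1/13)*37 - 208)*169 = (111/13 - 208)*169 = -2593/13*169 = -33709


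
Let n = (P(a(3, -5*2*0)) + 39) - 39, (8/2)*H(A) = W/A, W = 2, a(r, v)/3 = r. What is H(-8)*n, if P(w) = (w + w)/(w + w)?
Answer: -1/16 ≈ -0.062500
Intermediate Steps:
a(r, v) = 3*r
P(w) = 1 (P(w) = (2*w)/((2*w)) = (2*w)*(1/(2*w)) = 1)
H(A) = 1/(2*A) (H(A) = (2/A)/4 = 1/(2*A))
n = 1 (n = (1 + 39) - 39 = 40 - 39 = 1)
H(-8)*n = ((½)/(-8))*1 = ((½)*(-⅛))*1 = -1/16*1 = -1/16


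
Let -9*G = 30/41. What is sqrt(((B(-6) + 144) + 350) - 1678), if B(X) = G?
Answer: I*sqrt(17913966)/123 ≈ 34.41*I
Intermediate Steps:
G = -10/123 (G = -10/(3*41) = -1/9*30/41 = -10/123 ≈ -0.081301)
B(X) = -10/123
sqrt(((B(-6) + 144) + 350) - 1678) = sqrt(((-10/123 + 144) + 350) - 1678) = sqrt((17702/123 + 350) - 1678) = sqrt(60752/123 - 1678) = sqrt(-145642/123) = I*sqrt(17913966)/123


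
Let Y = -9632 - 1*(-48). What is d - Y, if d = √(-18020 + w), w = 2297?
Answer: 9584 + 3*I*√1747 ≈ 9584.0 + 125.39*I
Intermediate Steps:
Y = -9584 (Y = -9632 + 48 = -9584)
d = 3*I*√1747 (d = √(-18020 + 2297) = √(-15723) = 3*I*√1747 ≈ 125.39*I)
d - Y = 3*I*√1747 - 1*(-9584) = 3*I*√1747 + 9584 = 9584 + 3*I*√1747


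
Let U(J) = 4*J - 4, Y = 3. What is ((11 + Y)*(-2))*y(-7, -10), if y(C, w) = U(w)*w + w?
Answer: -12040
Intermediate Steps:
U(J) = -4 + 4*J
y(C, w) = w + w*(-4 + 4*w) (y(C, w) = (-4 + 4*w)*w + w = w*(-4 + 4*w) + w = w + w*(-4 + 4*w))
((11 + Y)*(-2))*y(-7, -10) = ((11 + 3)*(-2))*(-10*(-3 + 4*(-10))) = (14*(-2))*(-10*(-3 - 40)) = -(-280)*(-43) = -28*430 = -12040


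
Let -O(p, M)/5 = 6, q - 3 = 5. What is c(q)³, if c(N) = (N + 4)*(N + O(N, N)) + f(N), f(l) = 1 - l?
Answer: -19902511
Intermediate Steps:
q = 8 (q = 3 + 5 = 8)
O(p, M) = -30 (O(p, M) = -5*6 = -30)
c(N) = 1 - N + (-30 + N)*(4 + N) (c(N) = (N + 4)*(N - 30) + (1 - N) = (4 + N)*(-30 + N) + (1 - N) = (-30 + N)*(4 + N) + (1 - N) = 1 - N + (-30 + N)*(4 + N))
c(q)³ = (-119 + 8² - 27*8)³ = (-119 + 64 - 216)³ = (-271)³ = -19902511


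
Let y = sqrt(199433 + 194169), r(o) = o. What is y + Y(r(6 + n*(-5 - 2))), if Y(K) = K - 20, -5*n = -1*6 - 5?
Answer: -147/5 + sqrt(393602) ≈ 597.98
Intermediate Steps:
n = 11/5 (n = -(-1*6 - 5)/5 = -(-6 - 5)/5 = -1/5*(-11) = 11/5 ≈ 2.2000)
Y(K) = -20 + K
y = sqrt(393602) ≈ 627.38
y + Y(r(6 + n*(-5 - 2))) = sqrt(393602) + (-20 + (6 + 11*(-5 - 2)/5)) = sqrt(393602) + (-20 + (6 + (11/5)*(-7))) = sqrt(393602) + (-20 + (6 - 77/5)) = sqrt(393602) + (-20 - 47/5) = sqrt(393602) - 147/5 = -147/5 + sqrt(393602)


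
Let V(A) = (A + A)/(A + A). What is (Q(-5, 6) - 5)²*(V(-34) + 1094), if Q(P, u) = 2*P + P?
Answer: 438000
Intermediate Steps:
Q(P, u) = 3*P
V(A) = 1 (V(A) = (2*A)/((2*A)) = (2*A)*(1/(2*A)) = 1)
(Q(-5, 6) - 5)²*(V(-34) + 1094) = (3*(-5) - 5)²*(1 + 1094) = (-15 - 5)²*1095 = (-20)²*1095 = 400*1095 = 438000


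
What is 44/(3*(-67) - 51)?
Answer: -11/63 ≈ -0.17460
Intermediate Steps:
44/(3*(-67) - 51) = 44/(-201 - 51) = 44/(-252) = -1/252*44 = -11/63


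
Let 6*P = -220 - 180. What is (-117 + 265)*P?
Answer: -29600/3 ≈ -9866.7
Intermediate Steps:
P = -200/3 (P = (-220 - 180)/6 = (⅙)*(-400) = -200/3 ≈ -66.667)
(-117 + 265)*P = (-117 + 265)*(-200/3) = 148*(-200/3) = -29600/3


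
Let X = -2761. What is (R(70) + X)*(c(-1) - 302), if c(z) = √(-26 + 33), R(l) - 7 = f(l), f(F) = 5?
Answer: 830198 - 2749*√7 ≈ 8.2293e+5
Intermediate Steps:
R(l) = 12 (R(l) = 7 + 5 = 12)
c(z) = √7
(R(70) + X)*(c(-1) - 302) = (12 - 2761)*(√7 - 302) = -2749*(-302 + √7) = 830198 - 2749*√7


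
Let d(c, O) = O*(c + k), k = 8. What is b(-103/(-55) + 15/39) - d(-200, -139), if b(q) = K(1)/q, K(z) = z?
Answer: -43073717/1614 ≈ -26688.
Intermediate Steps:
b(q) = 1/q
d(c, O) = O*(8 + c) (d(c, O) = O*(c + 8) = O*(8 + c))
b(-103/(-55) + 15/39) - d(-200, -139) = 1/(-103/(-55) + 15/39) - (-139)*(8 - 200) = 1/(-103*(-1/55) + 15*(1/39)) - (-139)*(-192) = 1/(103/55 + 5/13) - 1*26688 = 1/(1614/715) - 26688 = 715/1614 - 26688 = -43073717/1614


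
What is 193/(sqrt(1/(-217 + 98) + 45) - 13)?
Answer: -298571/14757 - 193*sqrt(637126)/14757 ≈ -30.672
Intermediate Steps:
193/(sqrt(1/(-217 + 98) + 45) - 13) = 193/(sqrt(1/(-119) + 45) - 13) = 193/(sqrt(-1/119 + 45) - 13) = 193/(sqrt(5354/119) - 13) = 193/(sqrt(637126)/119 - 13) = 193/(-13 + sqrt(637126)/119)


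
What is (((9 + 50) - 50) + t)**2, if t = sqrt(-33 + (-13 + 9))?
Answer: (9 + I*sqrt(37))**2 ≈ 44.0 + 109.49*I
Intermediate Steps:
t = I*sqrt(37) (t = sqrt(-33 - 4) = sqrt(-37) = I*sqrt(37) ≈ 6.0828*I)
(((9 + 50) - 50) + t)**2 = (((9 + 50) - 50) + I*sqrt(37))**2 = ((59 - 50) + I*sqrt(37))**2 = (9 + I*sqrt(37))**2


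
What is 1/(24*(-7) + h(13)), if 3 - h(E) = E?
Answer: -1/178 ≈ -0.0056180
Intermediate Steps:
h(E) = 3 - E
1/(24*(-7) + h(13)) = 1/(24*(-7) + (3 - 1*13)) = 1/(-168 + (3 - 13)) = 1/(-168 - 10) = 1/(-178) = -1/178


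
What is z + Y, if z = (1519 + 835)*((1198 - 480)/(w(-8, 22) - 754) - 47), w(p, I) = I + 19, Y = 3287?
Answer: -78231435/713 ≈ -1.0972e+5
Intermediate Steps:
w(p, I) = 19 + I
z = -80575066/713 (z = (1519 + 835)*((1198 - 480)/((19 + 22) - 754) - 47) = 2354*(718/(41 - 754) - 47) = 2354*(718/(-713) - 47) = 2354*(718*(-1/713) - 47) = 2354*(-718/713 - 47) = 2354*(-34229/713) = -80575066/713 ≈ -1.1301e+5)
z + Y = -80575066/713 + 3287 = -78231435/713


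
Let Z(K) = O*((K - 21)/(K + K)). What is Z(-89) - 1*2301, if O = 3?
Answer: -204624/89 ≈ -2299.1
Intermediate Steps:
Z(K) = 3*(-21 + K)/(2*K) (Z(K) = 3*((K - 21)/(K + K)) = 3*((-21 + K)/((2*K))) = 3*((-21 + K)*(1/(2*K))) = 3*((-21 + K)/(2*K)) = 3*(-21 + K)/(2*K))
Z(-89) - 1*2301 = (3/2)*(-21 - 89)/(-89) - 1*2301 = (3/2)*(-1/89)*(-110) - 2301 = 165/89 - 2301 = -204624/89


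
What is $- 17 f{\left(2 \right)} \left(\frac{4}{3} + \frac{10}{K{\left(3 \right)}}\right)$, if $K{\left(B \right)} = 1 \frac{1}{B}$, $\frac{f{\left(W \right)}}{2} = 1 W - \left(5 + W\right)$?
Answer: $\frac{15980}{3} \approx 5326.7$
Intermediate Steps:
$f{\left(W \right)} = -10$ ($f{\left(W \right)} = 2 \left(1 W - \left(5 + W\right)\right) = 2 \left(W - \left(5 + W\right)\right) = 2 \left(-5\right) = -10$)
$K{\left(B \right)} = \frac{1}{B}$
$- 17 f{\left(2 \right)} \left(\frac{4}{3} + \frac{10}{K{\left(3 \right)}}\right) = \left(-17\right) \left(-10\right) \left(\frac{4}{3} + \frac{10}{\frac{1}{3}}\right) = 170 \left(4 \cdot \frac{1}{3} + 10 \frac{1}{\frac{1}{3}}\right) = 170 \left(\frac{4}{3} + 10 \cdot 3\right) = 170 \left(\frac{4}{3} + 30\right) = 170 \cdot \frac{94}{3} = \frac{15980}{3}$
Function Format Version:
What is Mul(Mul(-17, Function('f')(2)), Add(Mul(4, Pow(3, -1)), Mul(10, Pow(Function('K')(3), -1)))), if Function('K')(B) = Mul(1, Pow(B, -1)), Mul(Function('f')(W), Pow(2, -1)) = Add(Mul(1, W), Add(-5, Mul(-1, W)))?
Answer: Rational(15980, 3) ≈ 5326.7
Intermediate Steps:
Function('f')(W) = -10 (Function('f')(W) = Mul(2, Add(Mul(1, W), Add(-5, Mul(-1, W)))) = Mul(2, Add(W, Add(-5, Mul(-1, W)))) = Mul(2, -5) = -10)
Function('K')(B) = Pow(B, -1)
Mul(Mul(-17, Function('f')(2)), Add(Mul(4, Pow(3, -1)), Mul(10, Pow(Function('K')(3), -1)))) = Mul(Mul(-17, -10), Add(Mul(4, Pow(3, -1)), Mul(10, Pow(Pow(3, -1), -1)))) = Mul(170, Add(Mul(4, Rational(1, 3)), Mul(10, Pow(Rational(1, 3), -1)))) = Mul(170, Add(Rational(4, 3), Mul(10, 3))) = Mul(170, Add(Rational(4, 3), 30)) = Mul(170, Rational(94, 3)) = Rational(15980, 3)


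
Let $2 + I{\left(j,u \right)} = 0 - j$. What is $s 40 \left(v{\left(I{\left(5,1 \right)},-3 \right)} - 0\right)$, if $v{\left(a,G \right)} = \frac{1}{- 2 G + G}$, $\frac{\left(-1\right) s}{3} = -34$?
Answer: $1360$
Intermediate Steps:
$s = 102$ ($s = \left(-3\right) \left(-34\right) = 102$)
$I{\left(j,u \right)} = -2 - j$ ($I{\left(j,u \right)} = -2 + \left(0 - j\right) = -2 - j$)
$v{\left(a,G \right)} = - \frac{1}{G}$ ($v{\left(a,G \right)} = \frac{1}{\left(-1\right) G} = - \frac{1}{G}$)
$s 40 \left(v{\left(I{\left(5,1 \right)},-3 \right)} - 0\right) = 102 \cdot 40 \left(- \frac{1}{-3} - 0\right) = 4080 \left(\left(-1\right) \left(- \frac{1}{3}\right) + 0\right) = 4080 \left(\frac{1}{3} + 0\right) = 4080 \cdot \frac{1}{3} = 1360$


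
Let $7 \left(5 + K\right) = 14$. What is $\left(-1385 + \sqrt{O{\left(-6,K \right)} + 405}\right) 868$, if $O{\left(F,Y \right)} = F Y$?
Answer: $-1202180 + 2604 \sqrt{47} \approx -1.1843 \cdot 10^{6}$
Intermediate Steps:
$K = -3$ ($K = -5 + \frac{1}{7} \cdot 14 = -5 + 2 = -3$)
$\left(-1385 + \sqrt{O{\left(-6,K \right)} + 405}\right) 868 = \left(-1385 + \sqrt{\left(-6\right) \left(-3\right) + 405}\right) 868 = \left(-1385 + \sqrt{18 + 405}\right) 868 = \left(-1385 + \sqrt{423}\right) 868 = \left(-1385 + 3 \sqrt{47}\right) 868 = -1202180 + 2604 \sqrt{47}$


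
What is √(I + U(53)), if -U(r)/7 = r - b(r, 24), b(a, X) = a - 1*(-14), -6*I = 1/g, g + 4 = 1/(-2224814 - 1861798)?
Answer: 4*√33415000382969/2335207 ≈ 9.9016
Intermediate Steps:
g = -16346449/4086612 (g = -4 + 1/(-2224814 - 1861798) = -4 + 1/(-4086612) = -4 - 1/4086612 = -16346449/4086612 ≈ -4.0000)
I = 681102/16346449 (I = -1/(6*(-16346449/4086612)) = -⅙*(-4086612/16346449) = 681102/16346449 ≈ 0.041667)
b(a, X) = 14 + a (b(a, X) = a + 14 = 14 + a)
U(r) = 98 (U(r) = -7*(r - (14 + r)) = -7*(r + (-14 - r)) = -7*(-14) = 98)
√(I + U(53)) = √(681102/16346449 + 98) = √(1602633104/16346449) = 4*√33415000382969/2335207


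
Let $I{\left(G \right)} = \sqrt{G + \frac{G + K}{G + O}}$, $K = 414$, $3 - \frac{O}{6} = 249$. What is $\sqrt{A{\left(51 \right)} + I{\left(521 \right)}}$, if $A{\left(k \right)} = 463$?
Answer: $\frac{\sqrt{16890703 + 1146 \sqrt{526969}}}{191} \approx 22.041$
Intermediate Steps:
$O = -1476$ ($O = 18 - 1494 = -1476$)
$I{\left(G \right)} = \sqrt{G + \frac{414 + G}{-1476 + G}}$ ($I{\left(G \right)} = \sqrt{G + \frac{G + 414}{G - 1476}} = \sqrt{G + \frac{414 + G}{-1476 + G}}$)
$\sqrt{A{\left(51 \right)} + I{\left(521 \right)}} = \sqrt{463 + \sqrt{\frac{414 + 521 + 521 \left(-1476 + 521\right)}{-1476 + 521}}} = \sqrt{463 + \sqrt{\frac{414 + 521 + 521 \left(-955\right)}{-955}}} = \sqrt{463 + \sqrt{- \frac{414 + 521 - 497555}{955}}} = \sqrt{463 + \sqrt{\left(- \frac{1}{955}\right) \left(-496620\right)}} = \sqrt{463 + \sqrt{\frac{99324}{191}}} = \sqrt{463 + \frac{6 \sqrt{526969}}{191}}$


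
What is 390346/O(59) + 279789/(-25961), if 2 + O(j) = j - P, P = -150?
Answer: 10075856183/5373927 ≈ 1875.0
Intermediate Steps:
O(j) = 148 + j (O(j) = -2 + (j - 1*(-150)) = -2 + (j + 150) = -2 + (150 + j) = 148 + j)
390346/O(59) + 279789/(-25961) = 390346/(148 + 59) + 279789/(-25961) = 390346/207 + 279789*(-1/25961) = 390346*(1/207) - 279789/25961 = 390346/207 - 279789/25961 = 10075856183/5373927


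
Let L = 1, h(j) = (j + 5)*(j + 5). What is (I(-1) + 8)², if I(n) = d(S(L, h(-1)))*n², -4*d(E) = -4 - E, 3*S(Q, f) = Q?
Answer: 11881/144 ≈ 82.507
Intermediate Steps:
h(j) = (5 + j)² (h(j) = (5 + j)*(5 + j) = (5 + j)²)
S(Q, f) = Q/3
d(E) = 1 + E/4 (d(E) = -(-4 - E)/4 = 1 + E/4)
I(n) = 13*n²/12 (I(n) = (1 + ((⅓)*1)/4)*n² = (1 + (¼)*(⅓))*n² = (1 + 1/12)*n² = 13*n²/12)
(I(-1) + 8)² = ((13/12)*(-1)² + 8)² = ((13/12)*1 + 8)² = (13/12 + 8)² = (109/12)² = 11881/144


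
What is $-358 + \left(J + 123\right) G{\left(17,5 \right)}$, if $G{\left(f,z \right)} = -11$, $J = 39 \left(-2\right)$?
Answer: $-853$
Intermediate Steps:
$J = -78$
$-358 + \left(J + 123\right) G{\left(17,5 \right)} = -358 + \left(-78 + 123\right) \left(-11\right) = -358 + 45 \left(-11\right) = -358 - 495 = -853$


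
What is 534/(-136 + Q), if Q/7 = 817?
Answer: 178/1861 ≈ 0.095647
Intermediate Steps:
Q = 5719 (Q = 7*817 = 5719)
534/(-136 + Q) = 534/(-136 + 5719) = 534/5583 = 534*(1/5583) = 178/1861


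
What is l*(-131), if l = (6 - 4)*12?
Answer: -3144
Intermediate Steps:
l = 24 (l = 2*12 = 24)
l*(-131) = 24*(-131) = -3144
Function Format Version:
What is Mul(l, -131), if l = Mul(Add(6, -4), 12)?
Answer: -3144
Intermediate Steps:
l = 24 (l = Mul(2, 12) = 24)
Mul(l, -131) = Mul(24, -131) = -3144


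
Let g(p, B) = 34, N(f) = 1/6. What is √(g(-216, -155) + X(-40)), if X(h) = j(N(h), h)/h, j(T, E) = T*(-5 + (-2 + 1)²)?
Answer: √30615/30 ≈ 5.8324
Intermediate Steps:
N(f) = ⅙ (N(f) = 1*(⅙) = ⅙)
j(T, E) = -4*T (j(T, E) = T*(-5 + (-1)²) = T*(-5 + 1) = T*(-4) = -4*T)
X(h) = -2/(3*h) (X(h) = (-4*⅙)/h = -2/(3*h))
√(g(-216, -155) + X(-40)) = √(34 - ⅔/(-40)) = √(34 - ⅔*(-1/40)) = √(34 + 1/60) = √(2041/60) = √30615/30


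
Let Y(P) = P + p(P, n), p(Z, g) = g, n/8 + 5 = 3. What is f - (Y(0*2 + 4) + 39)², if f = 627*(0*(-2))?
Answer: -729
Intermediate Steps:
n = -16 (n = -40 + 8*3 = -40 + 24 = -16)
Y(P) = -16 + P (Y(P) = P - 16 = -16 + P)
f = 0 (f = 627*0 = 0)
f - (Y(0*2 + 4) + 39)² = 0 - ((-16 + (0*2 + 4)) + 39)² = 0 - ((-16 + (0 + 4)) + 39)² = 0 - ((-16 + 4) + 39)² = 0 - (-12 + 39)² = 0 - 1*27² = 0 - 1*729 = 0 - 729 = -729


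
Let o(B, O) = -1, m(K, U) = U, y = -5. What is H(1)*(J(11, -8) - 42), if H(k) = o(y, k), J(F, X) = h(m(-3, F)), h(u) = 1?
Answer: 41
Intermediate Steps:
J(F, X) = 1
H(k) = -1
H(1)*(J(11, -8) - 42) = -(1 - 42) = -1*(-41) = 41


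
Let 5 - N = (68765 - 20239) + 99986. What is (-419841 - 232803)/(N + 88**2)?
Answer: 217548/46921 ≈ 4.6365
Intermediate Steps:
N = -148507 (N = 5 - ((68765 - 20239) + 99986) = 5 - (48526 + 99986) = 5 - 1*148512 = 5 - 148512 = -148507)
(-419841 - 232803)/(N + 88**2) = (-419841 - 232803)/(-148507 + 88**2) = -652644/(-148507 + 7744) = -652644/(-140763) = -652644*(-1/140763) = 217548/46921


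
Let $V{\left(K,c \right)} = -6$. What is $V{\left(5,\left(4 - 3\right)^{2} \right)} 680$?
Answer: $-4080$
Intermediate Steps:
$V{\left(5,\left(4 - 3\right)^{2} \right)} 680 = \left(-6\right) 680 = -4080$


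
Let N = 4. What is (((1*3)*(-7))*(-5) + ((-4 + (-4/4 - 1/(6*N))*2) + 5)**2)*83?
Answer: 1268987/144 ≈ 8812.4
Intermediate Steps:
(((1*3)*(-7))*(-5) + ((-4 + (-4/4 - 1/(6*N))*2) + 5)**2)*83 = (((1*3)*(-7))*(-5) + ((-4 + (-4/4 - 1/(6*4))*2) + 5)**2)*83 = ((3*(-7))*(-5) + ((-4 + (-4*1/4 - 1/24)*2) + 5)**2)*83 = (-21*(-5) + ((-4 + (-1 - 1*1/24)*2) + 5)**2)*83 = (105 + ((-4 + (-1 - 1/24)*2) + 5)**2)*83 = (105 + ((-4 - 25/24*2) + 5)**2)*83 = (105 + ((-4 - 25/12) + 5)**2)*83 = (105 + (-73/12 + 5)**2)*83 = (105 + (-13/12)**2)*83 = (105 + 169/144)*83 = (15289/144)*83 = 1268987/144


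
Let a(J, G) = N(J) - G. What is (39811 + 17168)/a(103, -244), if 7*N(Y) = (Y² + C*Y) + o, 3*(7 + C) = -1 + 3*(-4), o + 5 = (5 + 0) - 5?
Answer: 1196559/33434 ≈ 35.789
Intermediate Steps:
o = -5 (o = -5 + ((5 + 0) - 5) = -5 + (5 - 5) = -5 + 0 = -5)
C = -34/3 (C = -7 + (-1 + 3*(-4))/3 = -7 + (-1 - 12)/3 = -7 + (⅓)*(-13) = -7 - 13/3 = -34/3 ≈ -11.333)
N(Y) = -5/7 - 34*Y/21 + Y²/7 (N(Y) = ((Y² - 34*Y/3) - 5)/7 = (-5 + Y² - 34*Y/3)/7 = -5/7 - 34*Y/21 + Y²/7)
a(J, G) = -5/7 - G - 34*J/21 + J²/7 (a(J, G) = (-5/7 - 34*J/21 + J²/7) - G = -5/7 - G - 34*J/21 + J²/7)
(39811 + 17168)/a(103, -244) = (39811 + 17168)/(-5/7 - 1*(-244) - 34/21*103 + (⅐)*103²) = 56979/(-5/7 + 244 - 3502/21 + (⅐)*10609) = 56979/(-5/7 + 244 - 3502/21 + 10609/7) = 56979/(33434/21) = 56979*(21/33434) = 1196559/33434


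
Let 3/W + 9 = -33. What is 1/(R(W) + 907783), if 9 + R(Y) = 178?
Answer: 1/907952 ≈ 1.1014e-6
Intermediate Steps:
W = -1/14 (W = 3/(-9 - 33) = 3/(-42) = 3*(-1/42) = -1/14 ≈ -0.071429)
R(Y) = 169 (R(Y) = -9 + 178 = 169)
1/(R(W) + 907783) = 1/(169 + 907783) = 1/907952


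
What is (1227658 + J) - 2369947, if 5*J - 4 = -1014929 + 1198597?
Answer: -5527773/5 ≈ -1.1056e+6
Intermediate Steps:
J = 183672/5 (J = 4/5 + (-1014929 + 1198597)/5 = 4/5 + (1/5)*183668 = 4/5 + 183668/5 = 183672/5 ≈ 36734.)
(1227658 + J) - 2369947 = (1227658 + 183672/5) - 2369947 = 6321962/5 - 2369947 = -5527773/5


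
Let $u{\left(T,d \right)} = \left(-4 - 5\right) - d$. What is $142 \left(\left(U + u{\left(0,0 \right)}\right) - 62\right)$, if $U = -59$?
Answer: $-18460$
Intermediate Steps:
$u{\left(T,d \right)} = -9 - d$
$142 \left(\left(U + u{\left(0,0 \right)}\right) - 62\right) = 142 \left(\left(-59 - 9\right) - 62\right) = 142 \left(-68 - 62\right) = 142 \left(-130\right) = -18460$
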